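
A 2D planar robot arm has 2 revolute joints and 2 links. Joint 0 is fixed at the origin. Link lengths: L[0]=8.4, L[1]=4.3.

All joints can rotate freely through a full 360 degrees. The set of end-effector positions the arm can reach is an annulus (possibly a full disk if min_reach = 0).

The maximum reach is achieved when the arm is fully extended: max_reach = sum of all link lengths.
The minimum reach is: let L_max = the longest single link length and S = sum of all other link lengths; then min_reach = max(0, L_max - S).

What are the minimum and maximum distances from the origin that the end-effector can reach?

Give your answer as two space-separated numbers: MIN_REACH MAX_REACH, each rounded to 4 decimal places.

Answer: 4.1000 12.7000

Derivation:
Link lengths: [8.4, 4.3]
max_reach = 8.4 + 4.3 = 12.7
L_max = max([8.4, 4.3]) = 8.4
S (sum of others) = 12.7 - 8.4 = 4.3
min_reach = max(0, 8.4 - 4.3) = max(0, 4.1) = 4.1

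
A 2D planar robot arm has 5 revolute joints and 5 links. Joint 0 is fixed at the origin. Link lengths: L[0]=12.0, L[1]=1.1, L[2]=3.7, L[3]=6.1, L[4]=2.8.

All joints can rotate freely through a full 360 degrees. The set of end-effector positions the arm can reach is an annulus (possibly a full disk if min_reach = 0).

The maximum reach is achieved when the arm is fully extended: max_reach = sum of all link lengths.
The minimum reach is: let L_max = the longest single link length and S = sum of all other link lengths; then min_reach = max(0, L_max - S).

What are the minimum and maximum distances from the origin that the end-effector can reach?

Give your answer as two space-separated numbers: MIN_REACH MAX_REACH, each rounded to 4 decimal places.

Link lengths: [12.0, 1.1, 3.7, 6.1, 2.8]
max_reach = 12 + 1.1 + 3.7 + 6.1 + 2.8 = 25.7
L_max = max([12.0, 1.1, 3.7, 6.1, 2.8]) = 12
S (sum of others) = 25.7 - 12 = 13.7
min_reach = max(0, 12 - 13.7) = max(0, -1.7) = 0

Answer: 0.0000 25.7000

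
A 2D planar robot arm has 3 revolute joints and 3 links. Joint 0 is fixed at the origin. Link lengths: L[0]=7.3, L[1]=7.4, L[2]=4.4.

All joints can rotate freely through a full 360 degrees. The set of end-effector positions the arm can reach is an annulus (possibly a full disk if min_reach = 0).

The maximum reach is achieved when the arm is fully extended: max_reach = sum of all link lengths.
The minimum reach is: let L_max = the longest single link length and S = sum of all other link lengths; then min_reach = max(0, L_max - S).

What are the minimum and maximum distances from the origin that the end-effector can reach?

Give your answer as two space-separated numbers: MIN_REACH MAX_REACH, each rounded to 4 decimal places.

Link lengths: [7.3, 7.4, 4.4]
max_reach = 7.3 + 7.4 + 4.4 = 19.1
L_max = max([7.3, 7.4, 4.4]) = 7.4
S (sum of others) = 19.1 - 7.4 = 11.7
min_reach = max(0, 7.4 - 11.7) = max(0, -4.3) = 0

Answer: 0.0000 19.1000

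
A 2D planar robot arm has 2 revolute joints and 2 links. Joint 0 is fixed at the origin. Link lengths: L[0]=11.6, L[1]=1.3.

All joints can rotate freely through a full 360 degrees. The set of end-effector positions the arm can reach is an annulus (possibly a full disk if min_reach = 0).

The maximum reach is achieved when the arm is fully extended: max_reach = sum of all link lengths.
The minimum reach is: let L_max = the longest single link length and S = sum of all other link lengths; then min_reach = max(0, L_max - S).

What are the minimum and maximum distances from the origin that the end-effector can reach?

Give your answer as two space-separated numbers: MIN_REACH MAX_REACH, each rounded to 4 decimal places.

Answer: 10.3000 12.9000

Derivation:
Link lengths: [11.6, 1.3]
max_reach = 11.6 + 1.3 = 12.9
L_max = max([11.6, 1.3]) = 11.6
S (sum of others) = 12.9 - 11.6 = 1.3
min_reach = max(0, 11.6 - 1.3) = max(0, 10.3) = 10.3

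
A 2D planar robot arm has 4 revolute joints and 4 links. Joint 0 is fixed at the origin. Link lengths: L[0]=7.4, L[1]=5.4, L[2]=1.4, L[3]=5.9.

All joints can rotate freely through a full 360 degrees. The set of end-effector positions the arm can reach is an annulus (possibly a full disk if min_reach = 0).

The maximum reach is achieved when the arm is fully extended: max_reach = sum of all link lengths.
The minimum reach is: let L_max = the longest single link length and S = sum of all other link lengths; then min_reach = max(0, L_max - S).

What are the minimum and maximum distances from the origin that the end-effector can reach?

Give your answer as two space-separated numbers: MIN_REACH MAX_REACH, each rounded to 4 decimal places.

Link lengths: [7.4, 5.4, 1.4, 5.9]
max_reach = 7.4 + 5.4 + 1.4 + 5.9 = 20.1
L_max = max([7.4, 5.4, 1.4, 5.9]) = 7.4
S (sum of others) = 20.1 - 7.4 = 12.7
min_reach = max(0, 7.4 - 12.7) = max(0, -5.3) = 0

Answer: 0.0000 20.1000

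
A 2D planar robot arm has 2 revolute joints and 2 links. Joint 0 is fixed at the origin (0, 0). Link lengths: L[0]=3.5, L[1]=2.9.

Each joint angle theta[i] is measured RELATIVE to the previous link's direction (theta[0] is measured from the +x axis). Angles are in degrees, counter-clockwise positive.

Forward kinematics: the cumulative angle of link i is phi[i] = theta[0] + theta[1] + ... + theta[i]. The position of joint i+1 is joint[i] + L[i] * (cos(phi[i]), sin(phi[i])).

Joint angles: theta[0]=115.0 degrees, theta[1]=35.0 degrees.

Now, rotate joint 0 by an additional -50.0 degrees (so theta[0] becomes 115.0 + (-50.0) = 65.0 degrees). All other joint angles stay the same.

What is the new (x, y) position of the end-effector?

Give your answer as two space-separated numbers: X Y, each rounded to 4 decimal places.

joint[0] = (0.0000, 0.0000)  (base)
link 0: phi[0] = 65 = 65 deg
  cos(65 deg) = 0.4226, sin(65 deg) = 0.9063
  joint[1] = (0.0000, 0.0000) + 3.5 * (0.4226, 0.9063) = (0.0000 + 1.4792, 0.0000 + 3.1721) = (1.4792, 3.1721)
link 1: phi[1] = 65 + 35 = 100 deg
  cos(100 deg) = -0.1736, sin(100 deg) = 0.9848
  joint[2] = (1.4792, 3.1721) + 2.9 * (-0.1736, 0.9848) = (1.4792 + -0.5036, 3.1721 + 2.8559) = (0.9756, 6.0280)
End effector: (0.9756, 6.0280)

Answer: 0.9756 6.0280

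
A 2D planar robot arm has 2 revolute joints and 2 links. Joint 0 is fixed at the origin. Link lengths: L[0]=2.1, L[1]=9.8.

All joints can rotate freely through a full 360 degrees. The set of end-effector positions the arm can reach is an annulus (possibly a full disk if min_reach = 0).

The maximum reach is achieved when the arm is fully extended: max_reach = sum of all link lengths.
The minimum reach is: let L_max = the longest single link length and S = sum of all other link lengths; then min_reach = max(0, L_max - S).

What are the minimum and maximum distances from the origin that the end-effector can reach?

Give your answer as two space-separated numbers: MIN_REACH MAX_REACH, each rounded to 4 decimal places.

Answer: 7.7000 11.9000

Derivation:
Link lengths: [2.1, 9.8]
max_reach = 2.1 + 9.8 = 11.9
L_max = max([2.1, 9.8]) = 9.8
S (sum of others) = 11.9 - 9.8 = 2.1
min_reach = max(0, 9.8 - 2.1) = max(0, 7.7) = 7.7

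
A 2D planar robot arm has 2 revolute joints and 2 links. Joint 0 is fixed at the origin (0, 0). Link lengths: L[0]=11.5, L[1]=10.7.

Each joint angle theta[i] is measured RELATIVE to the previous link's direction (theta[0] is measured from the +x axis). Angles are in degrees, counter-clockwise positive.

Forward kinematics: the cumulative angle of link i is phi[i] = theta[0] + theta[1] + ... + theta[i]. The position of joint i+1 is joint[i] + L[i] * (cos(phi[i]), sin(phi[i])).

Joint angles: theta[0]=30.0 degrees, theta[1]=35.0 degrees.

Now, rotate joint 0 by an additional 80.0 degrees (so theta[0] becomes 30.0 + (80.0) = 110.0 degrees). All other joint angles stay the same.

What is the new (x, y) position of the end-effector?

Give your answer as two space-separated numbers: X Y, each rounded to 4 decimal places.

joint[0] = (0.0000, 0.0000)  (base)
link 0: phi[0] = 110 = 110 deg
  cos(110 deg) = -0.3420, sin(110 deg) = 0.9397
  joint[1] = (0.0000, 0.0000) + 11.5 * (-0.3420, 0.9397) = (0.0000 + -3.9332, 0.0000 + 10.8065) = (-3.9332, 10.8065)
link 1: phi[1] = 110 + 35 = 145 deg
  cos(145 deg) = -0.8192, sin(145 deg) = 0.5736
  joint[2] = (-3.9332, 10.8065) + 10.7 * (-0.8192, 0.5736) = (-3.9332 + -8.7649, 10.8065 + 6.1373) = (-12.6982, 16.9437)
End effector: (-12.6982, 16.9437)

Answer: -12.6982 16.9437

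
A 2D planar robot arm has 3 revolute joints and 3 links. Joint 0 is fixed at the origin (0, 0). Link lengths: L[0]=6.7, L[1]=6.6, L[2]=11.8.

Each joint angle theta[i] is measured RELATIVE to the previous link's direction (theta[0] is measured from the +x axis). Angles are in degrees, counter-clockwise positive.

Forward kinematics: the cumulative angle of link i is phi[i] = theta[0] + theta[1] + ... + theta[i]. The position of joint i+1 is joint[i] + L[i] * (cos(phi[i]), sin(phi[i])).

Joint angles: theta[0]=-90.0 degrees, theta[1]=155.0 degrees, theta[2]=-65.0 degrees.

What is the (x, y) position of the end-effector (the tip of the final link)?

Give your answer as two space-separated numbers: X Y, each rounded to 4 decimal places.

joint[0] = (0.0000, 0.0000)  (base)
link 0: phi[0] = -90 = -90 deg
  cos(-90 deg) = 0.0000, sin(-90 deg) = -1.0000
  joint[1] = (0.0000, 0.0000) + 6.7 * (0.0000, -1.0000) = (0.0000 + 0.0000, 0.0000 + -6.7000) = (0.0000, -6.7000)
link 1: phi[1] = -90 + 155 = 65 deg
  cos(65 deg) = 0.4226, sin(65 deg) = 0.9063
  joint[2] = (0.0000, -6.7000) + 6.6 * (0.4226, 0.9063) = (0.0000 + 2.7893, -6.7000 + 5.9816) = (2.7893, -0.7184)
link 2: phi[2] = -90 + 155 + -65 = 0 deg
  cos(0 deg) = 1.0000, sin(0 deg) = 0.0000
  joint[3] = (2.7893, -0.7184) + 11.8 * (1.0000, 0.0000) = (2.7893 + 11.8000, -0.7184 + 0.0000) = (14.5893, -0.7184)
End effector: (14.5893, -0.7184)

Answer: 14.5893 -0.7184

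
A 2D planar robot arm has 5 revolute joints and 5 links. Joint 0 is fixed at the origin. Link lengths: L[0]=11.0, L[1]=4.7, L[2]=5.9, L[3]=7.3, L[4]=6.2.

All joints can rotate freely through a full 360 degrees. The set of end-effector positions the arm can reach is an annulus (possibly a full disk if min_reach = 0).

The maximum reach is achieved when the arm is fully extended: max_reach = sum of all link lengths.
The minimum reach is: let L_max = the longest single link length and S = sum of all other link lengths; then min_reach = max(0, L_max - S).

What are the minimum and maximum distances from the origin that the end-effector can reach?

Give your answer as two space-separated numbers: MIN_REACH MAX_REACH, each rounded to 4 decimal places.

Link lengths: [11.0, 4.7, 5.9, 7.3, 6.2]
max_reach = 11 + 4.7 + 5.9 + 7.3 + 6.2 = 35.1
L_max = max([11.0, 4.7, 5.9, 7.3, 6.2]) = 11
S (sum of others) = 35.1 - 11 = 24.1
min_reach = max(0, 11 - 24.1) = max(0, -13.1) = 0

Answer: 0.0000 35.1000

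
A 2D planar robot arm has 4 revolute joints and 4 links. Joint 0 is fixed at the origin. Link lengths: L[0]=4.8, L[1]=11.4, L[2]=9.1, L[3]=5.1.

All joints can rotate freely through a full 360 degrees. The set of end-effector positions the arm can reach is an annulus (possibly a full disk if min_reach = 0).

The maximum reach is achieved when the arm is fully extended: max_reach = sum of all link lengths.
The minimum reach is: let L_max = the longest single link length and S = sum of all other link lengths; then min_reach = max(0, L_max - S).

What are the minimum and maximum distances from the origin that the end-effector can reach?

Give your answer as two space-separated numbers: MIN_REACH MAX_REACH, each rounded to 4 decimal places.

Link lengths: [4.8, 11.4, 9.1, 5.1]
max_reach = 4.8 + 11.4 + 9.1 + 5.1 = 30.4
L_max = max([4.8, 11.4, 9.1, 5.1]) = 11.4
S (sum of others) = 30.4 - 11.4 = 19
min_reach = max(0, 11.4 - 19) = max(0, -7.6) = 0

Answer: 0.0000 30.4000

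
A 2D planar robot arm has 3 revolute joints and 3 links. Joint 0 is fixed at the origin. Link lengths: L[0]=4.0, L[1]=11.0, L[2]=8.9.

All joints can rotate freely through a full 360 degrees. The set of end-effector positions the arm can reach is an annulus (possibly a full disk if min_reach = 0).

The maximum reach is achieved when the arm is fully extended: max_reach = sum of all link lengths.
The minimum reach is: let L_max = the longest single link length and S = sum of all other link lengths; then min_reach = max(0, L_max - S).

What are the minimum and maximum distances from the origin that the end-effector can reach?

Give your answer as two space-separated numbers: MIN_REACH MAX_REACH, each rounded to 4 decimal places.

Answer: 0.0000 23.9000

Derivation:
Link lengths: [4.0, 11.0, 8.9]
max_reach = 4 + 11 + 8.9 = 23.9
L_max = max([4.0, 11.0, 8.9]) = 11
S (sum of others) = 23.9 - 11 = 12.9
min_reach = max(0, 11 - 12.9) = max(0, -1.9) = 0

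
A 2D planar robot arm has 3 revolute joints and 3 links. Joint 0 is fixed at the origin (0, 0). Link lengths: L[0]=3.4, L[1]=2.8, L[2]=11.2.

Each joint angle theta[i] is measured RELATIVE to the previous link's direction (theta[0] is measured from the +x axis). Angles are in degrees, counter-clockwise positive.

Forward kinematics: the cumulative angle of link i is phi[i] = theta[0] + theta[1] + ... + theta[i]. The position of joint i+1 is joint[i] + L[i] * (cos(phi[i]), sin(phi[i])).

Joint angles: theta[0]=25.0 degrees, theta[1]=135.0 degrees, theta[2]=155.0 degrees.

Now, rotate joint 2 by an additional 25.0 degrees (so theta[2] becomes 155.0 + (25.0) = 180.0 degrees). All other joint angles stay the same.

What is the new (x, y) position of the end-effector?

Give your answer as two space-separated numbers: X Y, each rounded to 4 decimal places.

joint[0] = (0.0000, 0.0000)  (base)
link 0: phi[0] = 25 = 25 deg
  cos(25 deg) = 0.9063, sin(25 deg) = 0.4226
  joint[1] = (0.0000, 0.0000) + 3.4 * (0.9063, 0.4226) = (0.0000 + 3.0814, 0.0000 + 1.4369) = (3.0814, 1.4369)
link 1: phi[1] = 25 + 135 = 160 deg
  cos(160 deg) = -0.9397, sin(160 deg) = 0.3420
  joint[2] = (3.0814, 1.4369) + 2.8 * (-0.9397, 0.3420) = (3.0814 + -2.6311, 1.4369 + 0.9577) = (0.4503, 2.3946)
link 2: phi[2] = 25 + 135 + 180 = 340 deg
  cos(340 deg) = 0.9397, sin(340 deg) = -0.3420
  joint[3] = (0.4503, 2.3946) + 11.2 * (0.9397, -0.3420) = (0.4503 + 10.5246, 2.3946 + -3.8306) = (10.9749, -1.4361)
End effector: (10.9749, -1.4361)

Answer: 10.9749 -1.4361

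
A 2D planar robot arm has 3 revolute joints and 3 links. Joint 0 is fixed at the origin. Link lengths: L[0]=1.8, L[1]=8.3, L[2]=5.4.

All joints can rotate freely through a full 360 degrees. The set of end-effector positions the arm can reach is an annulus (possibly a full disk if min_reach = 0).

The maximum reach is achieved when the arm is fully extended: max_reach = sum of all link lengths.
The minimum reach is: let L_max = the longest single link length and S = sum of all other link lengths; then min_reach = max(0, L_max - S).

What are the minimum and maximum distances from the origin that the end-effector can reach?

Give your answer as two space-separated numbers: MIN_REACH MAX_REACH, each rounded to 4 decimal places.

Answer: 1.1000 15.5000

Derivation:
Link lengths: [1.8, 8.3, 5.4]
max_reach = 1.8 + 8.3 + 5.4 = 15.5
L_max = max([1.8, 8.3, 5.4]) = 8.3
S (sum of others) = 15.5 - 8.3 = 7.2
min_reach = max(0, 8.3 - 7.2) = max(0, 1.1) = 1.1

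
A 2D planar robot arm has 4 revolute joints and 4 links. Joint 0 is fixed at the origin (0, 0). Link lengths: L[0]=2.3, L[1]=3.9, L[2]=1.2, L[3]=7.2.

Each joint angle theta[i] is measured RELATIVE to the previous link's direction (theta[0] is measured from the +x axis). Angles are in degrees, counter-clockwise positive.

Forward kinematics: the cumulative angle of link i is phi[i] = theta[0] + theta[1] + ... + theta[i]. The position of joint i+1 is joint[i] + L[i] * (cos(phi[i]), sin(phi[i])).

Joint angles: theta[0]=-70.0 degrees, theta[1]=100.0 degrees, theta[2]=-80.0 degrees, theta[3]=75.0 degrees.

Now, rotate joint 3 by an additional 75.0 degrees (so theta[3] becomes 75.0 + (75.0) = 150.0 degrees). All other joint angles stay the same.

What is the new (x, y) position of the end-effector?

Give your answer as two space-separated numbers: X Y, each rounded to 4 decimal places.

Answer: 3.6852 5.9601

Derivation:
joint[0] = (0.0000, 0.0000)  (base)
link 0: phi[0] = -70 = -70 deg
  cos(-70 deg) = 0.3420, sin(-70 deg) = -0.9397
  joint[1] = (0.0000, 0.0000) + 2.3 * (0.3420, -0.9397) = (0.0000 + 0.7866, 0.0000 + -2.1613) = (0.7866, -2.1613)
link 1: phi[1] = -70 + 100 = 30 deg
  cos(30 deg) = 0.8660, sin(30 deg) = 0.5000
  joint[2] = (0.7866, -2.1613) + 3.9 * (0.8660, 0.5000) = (0.7866 + 3.3775, -2.1613 + 1.9500) = (4.1641, -0.2113)
link 2: phi[2] = -70 + 100 + -80 = -50 deg
  cos(-50 deg) = 0.6428, sin(-50 deg) = -0.7660
  joint[3] = (4.1641, -0.2113) + 1.2 * (0.6428, -0.7660) = (4.1641 + 0.7713, -0.2113 + -0.9193) = (4.9355, -1.1305)
link 3: phi[3] = -70 + 100 + -80 + 150 = 100 deg
  cos(100 deg) = -0.1736, sin(100 deg) = 0.9848
  joint[4] = (4.9355, -1.1305) + 7.2 * (-0.1736, 0.9848) = (4.9355 + -1.2503, -1.1305 + 7.0906) = (3.6852, 5.9601)
End effector: (3.6852, 5.9601)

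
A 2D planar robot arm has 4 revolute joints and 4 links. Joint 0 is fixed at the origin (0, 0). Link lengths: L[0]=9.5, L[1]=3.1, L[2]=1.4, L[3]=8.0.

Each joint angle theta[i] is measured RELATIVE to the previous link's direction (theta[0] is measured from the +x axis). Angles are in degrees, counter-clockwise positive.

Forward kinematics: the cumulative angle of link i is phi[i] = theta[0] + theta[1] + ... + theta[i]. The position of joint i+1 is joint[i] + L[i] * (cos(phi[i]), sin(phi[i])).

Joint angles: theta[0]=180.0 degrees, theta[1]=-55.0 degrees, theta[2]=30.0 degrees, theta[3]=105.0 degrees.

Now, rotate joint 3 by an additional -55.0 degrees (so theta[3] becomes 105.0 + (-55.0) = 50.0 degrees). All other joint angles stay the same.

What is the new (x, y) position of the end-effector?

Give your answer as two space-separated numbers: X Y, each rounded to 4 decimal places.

joint[0] = (0.0000, 0.0000)  (base)
link 0: phi[0] = 180 = 180 deg
  cos(180 deg) = -1.0000, sin(180 deg) = 0.0000
  joint[1] = (0.0000, 0.0000) + 9.5 * (-1.0000, 0.0000) = (0.0000 + -9.5000, 0.0000 + 0.0000) = (-9.5000, 0.0000)
link 1: phi[1] = 180 + -55 = 125 deg
  cos(125 deg) = -0.5736, sin(125 deg) = 0.8192
  joint[2] = (-9.5000, 0.0000) + 3.1 * (-0.5736, 0.8192) = (-9.5000 + -1.7781, 0.0000 + 2.5394) = (-11.2781, 2.5394)
link 2: phi[2] = 180 + -55 + 30 = 155 deg
  cos(155 deg) = -0.9063, sin(155 deg) = 0.4226
  joint[3] = (-11.2781, 2.5394) + 1.4 * (-0.9063, 0.4226) = (-11.2781 + -1.2688, 2.5394 + 0.5917) = (-12.5469, 3.1310)
link 3: phi[3] = 180 + -55 + 30 + 50 = 205 deg
  cos(205 deg) = -0.9063, sin(205 deg) = -0.4226
  joint[4] = (-12.5469, 3.1310) + 8 * (-0.9063, -0.4226) = (-12.5469 + -7.2505, 3.1310 + -3.3809) = (-19.7974, -0.2499)
End effector: (-19.7974, -0.2499)

Answer: -19.7974 -0.2499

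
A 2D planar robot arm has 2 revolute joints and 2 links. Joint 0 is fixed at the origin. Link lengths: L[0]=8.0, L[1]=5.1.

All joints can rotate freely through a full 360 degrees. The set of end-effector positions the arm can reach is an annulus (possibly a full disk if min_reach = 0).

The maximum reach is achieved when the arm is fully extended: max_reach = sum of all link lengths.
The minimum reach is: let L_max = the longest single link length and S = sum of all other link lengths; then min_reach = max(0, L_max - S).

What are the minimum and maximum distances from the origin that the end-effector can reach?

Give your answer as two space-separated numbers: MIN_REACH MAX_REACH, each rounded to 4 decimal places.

Link lengths: [8.0, 5.1]
max_reach = 8 + 5.1 = 13.1
L_max = max([8.0, 5.1]) = 8
S (sum of others) = 13.1 - 8 = 5.1
min_reach = max(0, 8 - 5.1) = max(0, 2.9) = 2.9

Answer: 2.9000 13.1000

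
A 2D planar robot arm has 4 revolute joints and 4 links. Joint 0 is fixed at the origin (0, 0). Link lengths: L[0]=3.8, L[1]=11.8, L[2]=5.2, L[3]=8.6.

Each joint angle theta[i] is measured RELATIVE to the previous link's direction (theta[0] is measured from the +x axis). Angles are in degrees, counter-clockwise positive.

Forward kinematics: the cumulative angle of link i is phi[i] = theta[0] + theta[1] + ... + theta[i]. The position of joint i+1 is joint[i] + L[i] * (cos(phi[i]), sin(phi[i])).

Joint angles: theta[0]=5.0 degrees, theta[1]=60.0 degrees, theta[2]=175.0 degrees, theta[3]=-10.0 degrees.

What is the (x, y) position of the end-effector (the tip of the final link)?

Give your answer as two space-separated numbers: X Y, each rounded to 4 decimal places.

Answer: 0.6445 -0.0657

Derivation:
joint[0] = (0.0000, 0.0000)  (base)
link 0: phi[0] = 5 = 5 deg
  cos(5 deg) = 0.9962, sin(5 deg) = 0.0872
  joint[1] = (0.0000, 0.0000) + 3.8 * (0.9962, 0.0872) = (0.0000 + 3.7855, 0.0000 + 0.3312) = (3.7855, 0.3312)
link 1: phi[1] = 5 + 60 = 65 deg
  cos(65 deg) = 0.4226, sin(65 deg) = 0.9063
  joint[2] = (3.7855, 0.3312) + 11.8 * (0.4226, 0.9063) = (3.7855 + 4.9869, 0.3312 + 10.6944) = (8.7724, 11.0256)
link 2: phi[2] = 5 + 60 + 175 = 240 deg
  cos(240 deg) = -0.5000, sin(240 deg) = -0.8660
  joint[3] = (8.7724, 11.0256) + 5.2 * (-0.5000, -0.8660) = (8.7724 + -2.6000, 11.0256 + -4.5033) = (6.1724, 6.5223)
link 3: phi[3] = 5 + 60 + 175 + -10 = 230 deg
  cos(230 deg) = -0.6428, sin(230 deg) = -0.7660
  joint[4] = (6.1724, 6.5223) + 8.6 * (-0.6428, -0.7660) = (6.1724 + -5.5280, 6.5223 + -6.5880) = (0.6445, -0.0657)
End effector: (0.6445, -0.0657)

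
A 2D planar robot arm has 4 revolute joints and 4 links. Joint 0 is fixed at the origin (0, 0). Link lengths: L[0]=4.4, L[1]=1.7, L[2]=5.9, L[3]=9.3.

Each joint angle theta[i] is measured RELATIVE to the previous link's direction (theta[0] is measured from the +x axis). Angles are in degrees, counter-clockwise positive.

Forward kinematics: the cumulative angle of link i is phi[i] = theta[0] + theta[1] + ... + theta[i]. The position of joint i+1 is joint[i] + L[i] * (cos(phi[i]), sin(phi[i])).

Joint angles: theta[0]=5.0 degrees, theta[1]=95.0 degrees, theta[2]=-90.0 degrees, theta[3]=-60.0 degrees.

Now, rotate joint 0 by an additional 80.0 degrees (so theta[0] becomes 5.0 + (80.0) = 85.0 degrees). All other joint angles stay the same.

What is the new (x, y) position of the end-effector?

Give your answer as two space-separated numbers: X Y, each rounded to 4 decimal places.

Answer: 6.7375 14.9333

Derivation:
joint[0] = (0.0000, 0.0000)  (base)
link 0: phi[0] = 85 = 85 deg
  cos(85 deg) = 0.0872, sin(85 deg) = 0.9962
  joint[1] = (0.0000, 0.0000) + 4.4 * (0.0872, 0.9962) = (0.0000 + 0.3835, 0.0000 + 4.3833) = (0.3835, 4.3833)
link 1: phi[1] = 85 + 95 = 180 deg
  cos(180 deg) = -1.0000, sin(180 deg) = 0.0000
  joint[2] = (0.3835, 4.3833) + 1.7 * (-1.0000, 0.0000) = (0.3835 + -1.7000, 4.3833 + 0.0000) = (-1.3165, 4.3833)
link 2: phi[2] = 85 + 95 + -90 = 90 deg
  cos(90 deg) = 0.0000, sin(90 deg) = 1.0000
  joint[3] = (-1.3165, 4.3833) + 5.9 * (0.0000, 1.0000) = (-1.3165 + 0.0000, 4.3833 + 5.9000) = (-1.3165, 10.2833)
link 3: phi[3] = 85 + 95 + -90 + -60 = 30 deg
  cos(30 deg) = 0.8660, sin(30 deg) = 0.5000
  joint[4] = (-1.3165, 10.2833) + 9.3 * (0.8660, 0.5000) = (-1.3165 + 8.0540, 10.2833 + 4.6500) = (6.7375, 14.9333)
End effector: (6.7375, 14.9333)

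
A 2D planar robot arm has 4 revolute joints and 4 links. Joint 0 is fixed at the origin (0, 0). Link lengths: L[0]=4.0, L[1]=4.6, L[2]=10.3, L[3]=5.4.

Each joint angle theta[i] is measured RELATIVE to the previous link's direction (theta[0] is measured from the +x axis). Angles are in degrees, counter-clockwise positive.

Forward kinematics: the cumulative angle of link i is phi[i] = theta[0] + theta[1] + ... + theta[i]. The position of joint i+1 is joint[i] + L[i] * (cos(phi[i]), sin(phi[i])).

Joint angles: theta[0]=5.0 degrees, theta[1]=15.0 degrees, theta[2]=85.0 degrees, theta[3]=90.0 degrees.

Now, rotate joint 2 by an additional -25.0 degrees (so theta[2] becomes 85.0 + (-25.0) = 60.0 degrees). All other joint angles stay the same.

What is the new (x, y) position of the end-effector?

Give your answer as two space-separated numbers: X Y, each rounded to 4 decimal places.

joint[0] = (0.0000, 0.0000)  (base)
link 0: phi[0] = 5 = 5 deg
  cos(5 deg) = 0.9962, sin(5 deg) = 0.0872
  joint[1] = (0.0000, 0.0000) + 4 * (0.9962, 0.0872) = (0.0000 + 3.9848, 0.0000 + 0.3486) = (3.9848, 0.3486)
link 1: phi[1] = 5 + 15 = 20 deg
  cos(20 deg) = 0.9397, sin(20 deg) = 0.3420
  joint[2] = (3.9848, 0.3486) + 4.6 * (0.9397, 0.3420) = (3.9848 + 4.3226, 0.3486 + 1.5733) = (8.3074, 1.9219)
link 2: phi[2] = 5 + 15 + 60 = 80 deg
  cos(80 deg) = 0.1736, sin(80 deg) = 0.9848
  joint[3] = (8.3074, 1.9219) + 10.3 * (0.1736, 0.9848) = (8.3074 + 1.7886, 1.9219 + 10.1435) = (10.0959, 12.0654)
link 3: phi[3] = 5 + 15 + 60 + 90 = 170 deg
  cos(170 deg) = -0.9848, sin(170 deg) = 0.1736
  joint[4] = (10.0959, 12.0654) + 5.4 * (-0.9848, 0.1736) = (10.0959 + -5.3180, 12.0654 + 0.9377) = (4.7780, 13.0031)
End effector: (4.7780, 13.0031)

Answer: 4.7780 13.0031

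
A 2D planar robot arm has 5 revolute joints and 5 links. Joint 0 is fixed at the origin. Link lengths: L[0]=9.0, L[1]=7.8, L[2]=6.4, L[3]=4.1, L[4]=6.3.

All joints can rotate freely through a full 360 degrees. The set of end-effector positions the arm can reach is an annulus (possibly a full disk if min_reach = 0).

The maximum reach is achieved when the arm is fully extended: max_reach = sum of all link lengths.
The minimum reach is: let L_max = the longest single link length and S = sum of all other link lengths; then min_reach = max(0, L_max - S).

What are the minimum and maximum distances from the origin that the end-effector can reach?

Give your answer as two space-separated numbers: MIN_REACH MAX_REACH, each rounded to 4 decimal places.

Link lengths: [9.0, 7.8, 6.4, 4.1, 6.3]
max_reach = 9 + 7.8 + 6.4 + 4.1 + 6.3 = 33.6
L_max = max([9.0, 7.8, 6.4, 4.1, 6.3]) = 9
S (sum of others) = 33.6 - 9 = 24.6
min_reach = max(0, 9 - 24.6) = max(0, -15.6) = 0

Answer: 0.0000 33.6000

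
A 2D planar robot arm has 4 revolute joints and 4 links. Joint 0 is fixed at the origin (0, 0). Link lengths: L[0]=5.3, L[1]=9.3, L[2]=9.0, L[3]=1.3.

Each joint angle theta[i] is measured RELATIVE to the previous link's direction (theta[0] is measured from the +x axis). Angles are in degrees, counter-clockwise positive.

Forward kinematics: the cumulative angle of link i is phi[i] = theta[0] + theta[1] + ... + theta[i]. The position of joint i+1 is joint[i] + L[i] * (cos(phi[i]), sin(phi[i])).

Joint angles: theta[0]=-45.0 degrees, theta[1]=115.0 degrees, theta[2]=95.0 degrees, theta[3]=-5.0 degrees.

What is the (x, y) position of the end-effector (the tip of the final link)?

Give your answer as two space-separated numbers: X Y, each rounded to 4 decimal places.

Answer: -2.9865 7.7655

Derivation:
joint[0] = (0.0000, 0.0000)  (base)
link 0: phi[0] = -45 = -45 deg
  cos(-45 deg) = 0.7071, sin(-45 deg) = -0.7071
  joint[1] = (0.0000, 0.0000) + 5.3 * (0.7071, -0.7071) = (0.0000 + 3.7477, 0.0000 + -3.7477) = (3.7477, -3.7477)
link 1: phi[1] = -45 + 115 = 70 deg
  cos(70 deg) = 0.3420, sin(70 deg) = 0.9397
  joint[2] = (3.7477, -3.7477) + 9.3 * (0.3420, 0.9397) = (3.7477 + 3.1808, -3.7477 + 8.7391) = (6.9285, 4.9915)
link 2: phi[2] = -45 + 115 + 95 = 165 deg
  cos(165 deg) = -0.9659, sin(165 deg) = 0.2588
  joint[3] = (6.9285, 4.9915) + 9 * (-0.9659, 0.2588) = (6.9285 + -8.6933, 4.9915 + 2.3294) = (-1.7649, 7.3208)
link 3: phi[3] = -45 + 115 + 95 + -5 = 160 deg
  cos(160 deg) = -0.9397, sin(160 deg) = 0.3420
  joint[4] = (-1.7649, 7.3208) + 1.3 * (-0.9397, 0.3420) = (-1.7649 + -1.2216, 7.3208 + 0.4446) = (-2.9865, 7.7655)
End effector: (-2.9865, 7.7655)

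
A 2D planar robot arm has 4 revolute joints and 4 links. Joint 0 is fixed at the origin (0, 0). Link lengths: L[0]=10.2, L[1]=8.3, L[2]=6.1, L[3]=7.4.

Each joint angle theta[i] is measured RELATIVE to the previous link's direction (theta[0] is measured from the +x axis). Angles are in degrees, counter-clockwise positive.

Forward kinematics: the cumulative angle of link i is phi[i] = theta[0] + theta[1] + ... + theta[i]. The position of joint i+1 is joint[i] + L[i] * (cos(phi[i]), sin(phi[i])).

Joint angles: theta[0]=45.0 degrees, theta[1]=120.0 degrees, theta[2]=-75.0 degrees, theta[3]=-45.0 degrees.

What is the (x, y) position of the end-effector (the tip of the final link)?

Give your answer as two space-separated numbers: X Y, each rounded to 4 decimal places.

Answer: 4.4279 20.6933

Derivation:
joint[0] = (0.0000, 0.0000)  (base)
link 0: phi[0] = 45 = 45 deg
  cos(45 deg) = 0.7071, sin(45 deg) = 0.7071
  joint[1] = (0.0000, 0.0000) + 10.2 * (0.7071, 0.7071) = (0.0000 + 7.2125, 0.0000 + 7.2125) = (7.2125, 7.2125)
link 1: phi[1] = 45 + 120 = 165 deg
  cos(165 deg) = -0.9659, sin(165 deg) = 0.2588
  joint[2] = (7.2125, 7.2125) + 8.3 * (-0.9659, 0.2588) = (7.2125 + -8.0172, 7.2125 + 2.1482) = (-0.8047, 9.3607)
link 2: phi[2] = 45 + 120 + -75 = 90 deg
  cos(90 deg) = 0.0000, sin(90 deg) = 1.0000
  joint[3] = (-0.8047, 9.3607) + 6.1 * (0.0000, 1.0000) = (-0.8047 + 0.0000, 9.3607 + 6.1000) = (-0.8047, 15.4607)
link 3: phi[3] = 45 + 120 + -75 + -45 = 45 deg
  cos(45 deg) = 0.7071, sin(45 deg) = 0.7071
  joint[4] = (-0.8047, 15.4607) + 7.4 * (0.7071, 0.7071) = (-0.8047 + 5.2326, 15.4607 + 5.2326) = (4.4279, 20.6933)
End effector: (4.4279, 20.6933)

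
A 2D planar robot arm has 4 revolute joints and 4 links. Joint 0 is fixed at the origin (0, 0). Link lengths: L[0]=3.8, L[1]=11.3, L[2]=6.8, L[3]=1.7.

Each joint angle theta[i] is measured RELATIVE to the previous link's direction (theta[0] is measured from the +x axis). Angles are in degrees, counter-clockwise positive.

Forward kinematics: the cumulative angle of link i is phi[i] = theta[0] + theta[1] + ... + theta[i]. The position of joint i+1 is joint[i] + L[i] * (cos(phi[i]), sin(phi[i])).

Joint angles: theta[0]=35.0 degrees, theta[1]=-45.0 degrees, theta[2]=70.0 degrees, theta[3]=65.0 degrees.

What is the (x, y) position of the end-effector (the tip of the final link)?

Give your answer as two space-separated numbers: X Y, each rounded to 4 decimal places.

Answer: 16.6660 7.4989

Derivation:
joint[0] = (0.0000, 0.0000)  (base)
link 0: phi[0] = 35 = 35 deg
  cos(35 deg) = 0.8192, sin(35 deg) = 0.5736
  joint[1] = (0.0000, 0.0000) + 3.8 * (0.8192, 0.5736) = (0.0000 + 3.1128, 0.0000 + 2.1796) = (3.1128, 2.1796)
link 1: phi[1] = 35 + -45 = -10 deg
  cos(-10 deg) = 0.9848, sin(-10 deg) = -0.1736
  joint[2] = (3.1128, 2.1796) + 11.3 * (0.9848, -0.1736) = (3.1128 + 11.1283, 2.1796 + -1.9622) = (14.2411, 0.2174)
link 2: phi[2] = 35 + -45 + 70 = 60 deg
  cos(60 deg) = 0.5000, sin(60 deg) = 0.8660
  joint[3] = (14.2411, 0.2174) + 6.8 * (0.5000, 0.8660) = (14.2411 + 3.4000, 0.2174 + 5.8890) = (17.6411, 6.1063)
link 3: phi[3] = 35 + -45 + 70 + 65 = 125 deg
  cos(125 deg) = -0.5736, sin(125 deg) = 0.8192
  joint[4] = (17.6411, 6.1063) + 1.7 * (-0.5736, 0.8192) = (17.6411 + -0.9751, 6.1063 + 1.3926) = (16.6660, 7.4989)
End effector: (16.6660, 7.4989)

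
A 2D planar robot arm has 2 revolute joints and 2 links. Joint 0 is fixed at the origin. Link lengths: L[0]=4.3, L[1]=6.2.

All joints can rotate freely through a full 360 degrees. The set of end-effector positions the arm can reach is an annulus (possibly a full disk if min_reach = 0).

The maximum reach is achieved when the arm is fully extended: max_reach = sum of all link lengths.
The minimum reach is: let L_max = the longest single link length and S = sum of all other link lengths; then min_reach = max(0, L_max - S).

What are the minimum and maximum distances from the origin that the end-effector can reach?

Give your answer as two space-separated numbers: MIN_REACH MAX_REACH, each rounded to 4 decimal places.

Answer: 1.9000 10.5000

Derivation:
Link lengths: [4.3, 6.2]
max_reach = 4.3 + 6.2 = 10.5
L_max = max([4.3, 6.2]) = 6.2
S (sum of others) = 10.5 - 6.2 = 4.3
min_reach = max(0, 6.2 - 4.3) = max(0, 1.9) = 1.9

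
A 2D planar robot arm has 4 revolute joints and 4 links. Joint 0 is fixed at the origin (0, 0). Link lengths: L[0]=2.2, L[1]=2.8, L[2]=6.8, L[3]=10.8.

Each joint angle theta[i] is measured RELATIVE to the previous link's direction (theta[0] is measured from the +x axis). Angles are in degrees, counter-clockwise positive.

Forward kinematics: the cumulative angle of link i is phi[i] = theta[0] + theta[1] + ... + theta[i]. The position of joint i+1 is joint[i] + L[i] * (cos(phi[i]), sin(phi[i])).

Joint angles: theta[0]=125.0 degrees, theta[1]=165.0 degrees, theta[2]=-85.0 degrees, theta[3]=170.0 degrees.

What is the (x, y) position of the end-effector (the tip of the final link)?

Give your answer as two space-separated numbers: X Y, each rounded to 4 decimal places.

joint[0] = (0.0000, 0.0000)  (base)
link 0: phi[0] = 125 = 125 deg
  cos(125 deg) = -0.5736, sin(125 deg) = 0.8192
  joint[1] = (0.0000, 0.0000) + 2.2 * (-0.5736, 0.8192) = (0.0000 + -1.2619, 0.0000 + 1.8021) = (-1.2619, 1.8021)
link 1: phi[1] = 125 + 165 = 290 deg
  cos(290 deg) = 0.3420, sin(290 deg) = -0.9397
  joint[2] = (-1.2619, 1.8021) + 2.8 * (0.3420, -0.9397) = (-1.2619 + 0.9577, 1.8021 + -2.6311) = (-0.3042, -0.8290)
link 2: phi[2] = 125 + 165 + -85 = 205 deg
  cos(205 deg) = -0.9063, sin(205 deg) = -0.4226
  joint[3] = (-0.3042, -0.8290) + 6.8 * (-0.9063, -0.4226) = (-0.3042 + -6.1629, -0.8290 + -2.8738) = (-6.4671, -3.7028)
link 3: phi[3] = 125 + 165 + -85 + 170 = 375 deg
  cos(375 deg) = 0.9659, sin(375 deg) = 0.2588
  joint[4] = (-6.4671, -3.7028) + 10.8 * (0.9659, 0.2588) = (-6.4671 + 10.4320, -3.7028 + 2.7952) = (3.9649, -0.9076)
End effector: (3.9649, -0.9076)

Answer: 3.9649 -0.9076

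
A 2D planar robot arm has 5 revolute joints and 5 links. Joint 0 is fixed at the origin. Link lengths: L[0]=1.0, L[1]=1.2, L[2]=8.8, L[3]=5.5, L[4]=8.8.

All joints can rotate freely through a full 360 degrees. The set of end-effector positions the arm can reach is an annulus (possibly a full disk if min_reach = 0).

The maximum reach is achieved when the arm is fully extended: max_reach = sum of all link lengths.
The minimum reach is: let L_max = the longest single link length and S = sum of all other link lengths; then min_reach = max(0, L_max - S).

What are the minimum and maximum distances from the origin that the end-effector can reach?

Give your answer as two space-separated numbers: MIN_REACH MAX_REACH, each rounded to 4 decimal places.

Link lengths: [1.0, 1.2, 8.8, 5.5, 8.8]
max_reach = 1 + 1.2 + 8.8 + 5.5 + 8.8 = 25.3
L_max = max([1.0, 1.2, 8.8, 5.5, 8.8]) = 8.8
S (sum of others) = 25.3 - 8.8 = 16.5
min_reach = max(0, 8.8 - 16.5) = max(0, -7.7) = 0

Answer: 0.0000 25.3000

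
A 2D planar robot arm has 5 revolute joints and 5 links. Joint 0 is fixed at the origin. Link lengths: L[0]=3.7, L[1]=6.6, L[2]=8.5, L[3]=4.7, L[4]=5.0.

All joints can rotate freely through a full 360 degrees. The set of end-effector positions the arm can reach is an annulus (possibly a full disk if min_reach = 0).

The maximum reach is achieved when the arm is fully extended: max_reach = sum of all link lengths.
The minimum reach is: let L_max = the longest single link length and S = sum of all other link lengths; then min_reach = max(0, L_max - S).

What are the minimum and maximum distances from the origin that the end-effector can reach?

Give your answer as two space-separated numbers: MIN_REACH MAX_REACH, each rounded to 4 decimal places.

Link lengths: [3.7, 6.6, 8.5, 4.7, 5.0]
max_reach = 3.7 + 6.6 + 8.5 + 4.7 + 5 = 28.5
L_max = max([3.7, 6.6, 8.5, 4.7, 5.0]) = 8.5
S (sum of others) = 28.5 - 8.5 = 20
min_reach = max(0, 8.5 - 20) = max(0, -11.5) = 0

Answer: 0.0000 28.5000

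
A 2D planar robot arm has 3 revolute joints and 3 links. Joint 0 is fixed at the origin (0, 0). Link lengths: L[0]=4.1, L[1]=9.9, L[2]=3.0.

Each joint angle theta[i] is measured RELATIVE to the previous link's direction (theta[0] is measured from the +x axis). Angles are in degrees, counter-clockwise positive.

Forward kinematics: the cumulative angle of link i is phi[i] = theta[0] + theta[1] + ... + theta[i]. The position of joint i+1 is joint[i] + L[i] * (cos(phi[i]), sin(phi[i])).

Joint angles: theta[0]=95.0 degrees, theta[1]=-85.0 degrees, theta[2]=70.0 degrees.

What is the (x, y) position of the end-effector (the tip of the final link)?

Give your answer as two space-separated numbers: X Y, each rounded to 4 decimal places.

joint[0] = (0.0000, 0.0000)  (base)
link 0: phi[0] = 95 = 95 deg
  cos(95 deg) = -0.0872, sin(95 deg) = 0.9962
  joint[1] = (0.0000, 0.0000) + 4.1 * (-0.0872, 0.9962) = (0.0000 + -0.3573, 0.0000 + 4.0844) = (-0.3573, 4.0844)
link 1: phi[1] = 95 + -85 = 10 deg
  cos(10 deg) = 0.9848, sin(10 deg) = 0.1736
  joint[2] = (-0.3573, 4.0844) + 9.9 * (0.9848, 0.1736) = (-0.3573 + 9.7496, 4.0844 + 1.7191) = (9.3923, 5.8035)
link 2: phi[2] = 95 + -85 + 70 = 80 deg
  cos(80 deg) = 0.1736, sin(80 deg) = 0.9848
  joint[3] = (9.3923, 5.8035) + 3 * (0.1736, 0.9848) = (9.3923 + 0.5209, 5.8035 + 2.9544) = (9.9132, 8.7579)
End effector: (9.9132, 8.7579)

Answer: 9.9132 8.7579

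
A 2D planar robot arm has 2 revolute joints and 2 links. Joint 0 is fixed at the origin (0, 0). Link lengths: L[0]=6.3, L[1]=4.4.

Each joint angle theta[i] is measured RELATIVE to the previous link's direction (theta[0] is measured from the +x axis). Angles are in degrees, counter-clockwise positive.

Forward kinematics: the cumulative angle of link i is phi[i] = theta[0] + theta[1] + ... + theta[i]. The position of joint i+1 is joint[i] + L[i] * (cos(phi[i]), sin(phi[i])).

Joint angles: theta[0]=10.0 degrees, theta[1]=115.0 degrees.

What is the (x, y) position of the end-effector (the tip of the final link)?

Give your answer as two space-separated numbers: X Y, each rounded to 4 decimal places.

Answer: 3.6806 4.6983

Derivation:
joint[0] = (0.0000, 0.0000)  (base)
link 0: phi[0] = 10 = 10 deg
  cos(10 deg) = 0.9848, sin(10 deg) = 0.1736
  joint[1] = (0.0000, 0.0000) + 6.3 * (0.9848, 0.1736) = (0.0000 + 6.2043, 0.0000 + 1.0940) = (6.2043, 1.0940)
link 1: phi[1] = 10 + 115 = 125 deg
  cos(125 deg) = -0.5736, sin(125 deg) = 0.8192
  joint[2] = (6.2043, 1.0940) + 4.4 * (-0.5736, 0.8192) = (6.2043 + -2.5237, 1.0940 + 3.6043) = (3.6806, 4.6983)
End effector: (3.6806, 4.6983)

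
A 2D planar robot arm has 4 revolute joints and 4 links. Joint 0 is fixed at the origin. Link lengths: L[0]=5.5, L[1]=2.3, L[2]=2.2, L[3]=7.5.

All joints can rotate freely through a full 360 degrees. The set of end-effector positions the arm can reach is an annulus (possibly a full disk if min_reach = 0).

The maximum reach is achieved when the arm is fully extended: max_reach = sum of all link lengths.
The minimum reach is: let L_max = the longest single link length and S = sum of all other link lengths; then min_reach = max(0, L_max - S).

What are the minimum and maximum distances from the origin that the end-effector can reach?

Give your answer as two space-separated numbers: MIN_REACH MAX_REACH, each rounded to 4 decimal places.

Answer: 0.0000 17.5000

Derivation:
Link lengths: [5.5, 2.3, 2.2, 7.5]
max_reach = 5.5 + 2.3 + 2.2 + 7.5 = 17.5
L_max = max([5.5, 2.3, 2.2, 7.5]) = 7.5
S (sum of others) = 17.5 - 7.5 = 10
min_reach = max(0, 7.5 - 10) = max(0, -2.5) = 0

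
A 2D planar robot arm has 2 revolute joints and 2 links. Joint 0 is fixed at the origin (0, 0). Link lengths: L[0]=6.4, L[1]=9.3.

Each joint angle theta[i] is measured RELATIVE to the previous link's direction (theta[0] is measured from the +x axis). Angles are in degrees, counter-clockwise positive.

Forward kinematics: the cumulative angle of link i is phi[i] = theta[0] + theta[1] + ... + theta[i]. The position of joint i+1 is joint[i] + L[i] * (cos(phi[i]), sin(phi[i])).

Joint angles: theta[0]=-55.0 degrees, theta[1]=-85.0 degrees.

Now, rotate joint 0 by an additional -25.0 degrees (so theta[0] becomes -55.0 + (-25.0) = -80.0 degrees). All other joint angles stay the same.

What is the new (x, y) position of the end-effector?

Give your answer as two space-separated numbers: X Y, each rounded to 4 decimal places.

joint[0] = (0.0000, 0.0000)  (base)
link 0: phi[0] = -80 = -80 deg
  cos(-80 deg) = 0.1736, sin(-80 deg) = -0.9848
  joint[1] = (0.0000, 0.0000) + 6.4 * (0.1736, -0.9848) = (0.0000 + 1.1113, 0.0000 + -6.3028) = (1.1113, -6.3028)
link 1: phi[1] = -80 + -85 = -165 deg
  cos(-165 deg) = -0.9659, sin(-165 deg) = -0.2588
  joint[2] = (1.1113, -6.3028) + 9.3 * (-0.9659, -0.2588) = (1.1113 + -8.9831, -6.3028 + -2.4070) = (-7.8718, -8.7098)
End effector: (-7.8718, -8.7098)

Answer: -7.8718 -8.7098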